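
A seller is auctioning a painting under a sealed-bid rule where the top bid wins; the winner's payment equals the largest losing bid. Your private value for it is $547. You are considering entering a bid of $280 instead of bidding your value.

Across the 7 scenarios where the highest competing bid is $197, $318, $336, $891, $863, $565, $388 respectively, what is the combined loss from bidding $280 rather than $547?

$599

The deviation costs you only when the competing bid falls strictly between $280 and $547; elsewhere both bids give the same outcome.
$197: outcomes coincide → loss $0.
$318: truthful payoff $229, deviation payoff $0 → loss $229.
$336: truthful payoff $211, deviation payoff $0 → loss $211.
$891: outcomes coincide → loss $0.
$863: outcomes coincide → loss $0.
$565: outcomes coincide → loss $0.
$388: truthful payoff $159, deviation payoff $0 → loss $159.
Total loss = $229 + $211 + $159 = $599.
Truthful bidding weakly dominates here: raising your bid can only win items priced above your value, and lowering it can only forfeit items priced below.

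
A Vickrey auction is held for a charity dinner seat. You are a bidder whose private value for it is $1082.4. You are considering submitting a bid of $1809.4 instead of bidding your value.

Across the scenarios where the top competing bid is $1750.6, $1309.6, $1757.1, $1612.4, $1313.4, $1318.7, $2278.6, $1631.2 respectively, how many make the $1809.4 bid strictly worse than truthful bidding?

7

The deviation hurts exactly when the highest competing bid lies strictly between $1082.4 and $1809.4 — overbidding then wins at a price above your value.
$1750.6: inside the interval → strictly worse (loss $668.2).
$1309.6: inside the interval → strictly worse (loss $227.2).
$1757.1: inside the interval → strictly worse (loss $674.7).
$1612.4: inside the interval → strictly worse (loss $530).
$1313.4: inside the interval → strictly worse (loss $231).
$1318.7: inside the interval → strictly worse (loss $236.3).
$2278.6: above both → same outcome either way.
$1631.2: inside the interval → strictly worse (loss $548.8).
Count: 7.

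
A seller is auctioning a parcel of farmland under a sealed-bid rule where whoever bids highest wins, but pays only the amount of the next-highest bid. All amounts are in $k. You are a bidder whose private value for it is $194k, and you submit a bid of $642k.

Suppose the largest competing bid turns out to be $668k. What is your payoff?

$0k

Your bid $642k is below the highest competing bid $668k, so you lose.
A losing bidder pays nothing and receives nothing: payoff = $0k.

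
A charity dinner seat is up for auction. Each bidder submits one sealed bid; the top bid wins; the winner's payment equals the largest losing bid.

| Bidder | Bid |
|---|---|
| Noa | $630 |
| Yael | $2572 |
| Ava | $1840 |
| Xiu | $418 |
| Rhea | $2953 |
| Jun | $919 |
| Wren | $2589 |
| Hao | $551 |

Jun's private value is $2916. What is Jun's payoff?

$0

Highest bid: Rhea at $2953, so Rhea wins.
Second-highest bid: Wren at $2589 — that is the price the winner pays.
Jun did not win, so Jun pays nothing and receives nothing: payoff $0.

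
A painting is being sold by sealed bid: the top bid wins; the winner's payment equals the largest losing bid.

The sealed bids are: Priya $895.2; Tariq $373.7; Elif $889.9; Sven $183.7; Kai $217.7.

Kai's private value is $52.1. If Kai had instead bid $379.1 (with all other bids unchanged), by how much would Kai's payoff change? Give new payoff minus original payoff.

The highest bid among the other bidders is $895.2; Kai's bid doesn't change that.
Original bid $217.7: Kai is not highest (top rival bid is $895.2); payoff $0.
Alternative bid $379.1: Kai is not highest (top rival bid is $895.2); payoff $0.
Change in payoff = $0 − ($0) = $0.

$0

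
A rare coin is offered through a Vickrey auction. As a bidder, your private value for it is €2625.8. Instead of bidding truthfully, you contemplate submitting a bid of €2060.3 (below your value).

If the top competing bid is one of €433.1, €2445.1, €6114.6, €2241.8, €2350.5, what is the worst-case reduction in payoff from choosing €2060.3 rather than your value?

€433.1: same outcome either way → loss €0.
€2445.1: truthful gives €180.7, deviation gives €0 → loss €180.7.
€6114.6: same outcome either way → loss €0.
€2241.8: truthful gives €384, deviation gives €0 → loss €384.
€2350.5: truthful gives €275.3, deviation gives €0 → loss €275.3.
Maximum loss: €384.

€384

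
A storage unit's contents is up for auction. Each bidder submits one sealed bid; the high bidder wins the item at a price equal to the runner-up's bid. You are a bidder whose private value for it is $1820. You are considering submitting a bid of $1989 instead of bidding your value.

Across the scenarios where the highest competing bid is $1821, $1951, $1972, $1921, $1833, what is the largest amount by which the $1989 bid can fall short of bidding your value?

$152

$1821: truthful gives $0, deviation gives −$1 → loss $1.
$1951: truthful gives $0, deviation gives −$131 → loss $131.
$1972: truthful gives $0, deviation gives −$152 → loss $152.
$1921: truthful gives $0, deviation gives −$101 → loss $101.
$1833: truthful gives $0, deviation gives −$13 → loss $13.
Maximum loss: $152.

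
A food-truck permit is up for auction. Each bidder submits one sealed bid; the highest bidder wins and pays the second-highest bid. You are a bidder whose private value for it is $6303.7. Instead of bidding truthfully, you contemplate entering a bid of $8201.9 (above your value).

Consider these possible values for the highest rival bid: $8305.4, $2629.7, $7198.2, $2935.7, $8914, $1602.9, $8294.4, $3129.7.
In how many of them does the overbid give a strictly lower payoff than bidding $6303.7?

The deviation hurts exactly when the highest competing bid lies strictly between $6303.7 and $8201.9 — overbidding then wins at a price above your value.
$8305.4: above both → same outcome either way.
$2629.7: below both → same outcome either way.
$7198.2: inside the interval → strictly worse (loss $894.5).
$2935.7: below both → same outcome either way.
$8914: above both → same outcome either way.
$1602.9: below both → same outcome either way.
$8294.4: above both → same outcome either way.
$3129.7: below both → same outcome either way.
Count: 1.

1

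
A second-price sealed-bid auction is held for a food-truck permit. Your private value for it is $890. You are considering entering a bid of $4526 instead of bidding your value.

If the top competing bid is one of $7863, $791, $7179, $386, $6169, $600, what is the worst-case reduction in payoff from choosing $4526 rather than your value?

$7863: same outcome either way → loss $0.
$791: same outcome either way → loss $0.
$7179: same outcome either way → loss $0.
$386: same outcome either way → loss $0.
$6169: same outcome either way → loss $0.
$600: same outcome either way → loss $0.
Maximum loss: $0.

$0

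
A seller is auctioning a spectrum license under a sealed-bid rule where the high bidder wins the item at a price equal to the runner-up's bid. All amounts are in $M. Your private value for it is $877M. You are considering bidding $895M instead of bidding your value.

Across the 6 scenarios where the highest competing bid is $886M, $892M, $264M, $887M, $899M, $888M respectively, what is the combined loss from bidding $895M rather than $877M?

$45M

The deviation costs you only when the competing bid falls strictly between $877M and $895M; elsewhere both bids give the same outcome.
$886M: truthful payoff $0M, deviation payoff −$9M → loss $9M.
$892M: truthful payoff $0M, deviation payoff −$15M → loss $15M.
$264M: outcomes coincide → loss $0M.
$887M: truthful payoff $0M, deviation payoff −$10M → loss $10M.
$899M: outcomes coincide → loss $0M.
$888M: truthful payoff $0M, deviation payoff −$11M → loss $11M.
Total loss = $9M + $15M + $10M + $11M = $45M.
Because the price is fixed by the runner-up's bid, deviating from your value can only change a good outcome into a bad one — never the reverse.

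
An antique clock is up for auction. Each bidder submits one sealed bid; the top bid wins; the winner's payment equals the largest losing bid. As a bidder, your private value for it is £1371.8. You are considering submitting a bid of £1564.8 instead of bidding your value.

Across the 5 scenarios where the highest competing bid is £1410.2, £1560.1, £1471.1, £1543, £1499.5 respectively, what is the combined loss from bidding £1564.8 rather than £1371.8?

The deviation costs you only when the competing bid falls strictly between £1371.8 and £1564.8; elsewhere both bids give the same outcome.
£1410.2: truthful payoff £0, deviation payoff −£38.4 → loss £38.4.
£1560.1: truthful payoff £0, deviation payoff −£188.3 → loss £188.3.
£1471.1: truthful payoff £0, deviation payoff −£99.3 → loss £99.3.
£1543: truthful payoff £0, deviation payoff −£171.2 → loss £171.2.
£1499.5: truthful payoff £0, deviation payoff −£127.7 → loss £127.7.
Total loss = £38.4 + £188.3 + £99.3 + £171.2 + £127.7 = £624.9.

£624.9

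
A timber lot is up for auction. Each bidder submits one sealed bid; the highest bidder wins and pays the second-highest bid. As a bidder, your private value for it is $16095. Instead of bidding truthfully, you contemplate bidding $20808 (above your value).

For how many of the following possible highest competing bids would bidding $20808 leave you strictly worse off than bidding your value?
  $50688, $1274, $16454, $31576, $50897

The deviation hurts exactly when the highest competing bid lies strictly between $16095 and $20808 — overbidding then wins at a price above your value.
$50688: above both → same outcome either way.
$1274: below both → same outcome either way.
$16454: inside the interval → strictly worse (loss $359).
$31576: above both → same outcome either way.
$50897: above both → same outcome either way.
Count: 1.

1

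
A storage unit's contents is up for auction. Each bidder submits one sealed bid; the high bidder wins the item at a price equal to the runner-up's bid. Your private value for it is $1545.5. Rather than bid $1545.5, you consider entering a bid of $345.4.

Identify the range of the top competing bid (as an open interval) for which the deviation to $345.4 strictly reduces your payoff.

If the competing bid is below $345.4, both bids win at the same price — no difference.
If it is above $1545.5, both bids lose — no difference.
If it lies strictly between $345.4 and $1545.5, bidding your value wins at a price below your value (positive payoff) while bidding $345.4 loses (payoff 0).
So the deviation strictly hurts on the open interval ($345.4, $1545.5).

($345.4, $1545.5)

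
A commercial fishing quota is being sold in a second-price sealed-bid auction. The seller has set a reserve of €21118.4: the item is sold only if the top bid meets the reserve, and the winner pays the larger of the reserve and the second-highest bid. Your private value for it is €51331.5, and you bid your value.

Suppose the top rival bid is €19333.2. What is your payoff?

€30213.1

Your bid €51331.5 is the highest and exceeds the reserve.
Price = max(second-highest bid, reserve) = max(€19333.2, €21118.4) = €21118.4.
Payoff = €51331.5 − €21118.4 = €30213.1.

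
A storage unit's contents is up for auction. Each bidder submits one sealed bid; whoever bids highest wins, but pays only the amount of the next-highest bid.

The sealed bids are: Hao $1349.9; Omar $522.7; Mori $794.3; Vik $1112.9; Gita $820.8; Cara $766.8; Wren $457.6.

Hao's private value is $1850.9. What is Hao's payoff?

Highest bid: Hao at $1349.9, so Hao wins.
Second-highest bid: Vik at $1112.9 — that is the price the winner pays.
Hao's payoff = value − price = $1850.9 − $1112.9 = $738.

$738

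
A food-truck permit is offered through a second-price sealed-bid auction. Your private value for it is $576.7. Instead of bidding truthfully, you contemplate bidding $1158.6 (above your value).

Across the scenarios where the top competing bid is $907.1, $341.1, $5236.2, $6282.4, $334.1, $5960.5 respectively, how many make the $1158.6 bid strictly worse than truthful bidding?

The deviation hurts exactly when the highest competing bid lies strictly between $576.7 and $1158.6 — overbidding then wins at a price above your value.
$907.1: inside the interval → strictly worse (loss $330.4).
$341.1: below both → same outcome either way.
$5236.2: above both → same outcome either way.
$6282.4: above both → same outcome either way.
$334.1: below both → same outcome either way.
$5960.5: above both → same outcome either way.
Count: 1.

1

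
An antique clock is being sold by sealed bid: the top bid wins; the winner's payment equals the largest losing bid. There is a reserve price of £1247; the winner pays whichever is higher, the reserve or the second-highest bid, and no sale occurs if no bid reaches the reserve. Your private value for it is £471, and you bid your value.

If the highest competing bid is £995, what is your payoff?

Your bid £471 is below the highest competing bid £995, so you lose. Payoff £0.

£0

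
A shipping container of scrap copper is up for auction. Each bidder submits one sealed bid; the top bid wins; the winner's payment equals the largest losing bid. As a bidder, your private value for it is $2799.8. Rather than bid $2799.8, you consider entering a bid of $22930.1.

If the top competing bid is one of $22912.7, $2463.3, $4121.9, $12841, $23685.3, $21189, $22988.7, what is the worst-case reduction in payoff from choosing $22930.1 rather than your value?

$22912.7: truthful gives $0, deviation gives −$20112.9 → loss $20112.9.
$2463.3: same outcome either way → loss $0.
$4121.9: truthful gives $0, deviation gives −$1322.1 → loss $1322.1.
$12841: truthful gives $0, deviation gives −$10041.2 → loss $10041.2.
$23685.3: same outcome either way → loss $0.
$21189: truthful gives $0, deviation gives −$18389.2 → loss $18389.2.
$22988.7: same outcome either way → loss $0.
Maximum loss: $20112.9.

$20112.9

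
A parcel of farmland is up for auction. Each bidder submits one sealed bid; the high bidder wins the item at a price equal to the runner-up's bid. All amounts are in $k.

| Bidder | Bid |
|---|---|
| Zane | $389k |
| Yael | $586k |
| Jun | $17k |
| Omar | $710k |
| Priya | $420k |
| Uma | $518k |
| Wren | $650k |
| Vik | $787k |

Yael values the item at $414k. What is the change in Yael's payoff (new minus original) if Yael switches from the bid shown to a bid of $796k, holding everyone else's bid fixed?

The highest bid among the other bidders is $787k; Yael's bid doesn't change that.
Original bid $586k: Yael is not highest (top rival bid is $787k); payoff $0k.
Alternative bid $796k: Yael is highest, pays the top rival bid $787k; payoff $414k − $787k = −$373k.
Change in payoff = −$373k − ($0k) = −$373k.

−$373k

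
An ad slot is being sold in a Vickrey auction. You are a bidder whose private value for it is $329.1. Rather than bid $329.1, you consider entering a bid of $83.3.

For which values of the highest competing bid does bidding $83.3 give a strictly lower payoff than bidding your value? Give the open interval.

If the competing bid is below $83.3, both bids win at the same price — no difference.
If it is above $329.1, both bids lose — no difference.
If it lies strictly between $83.3 and $329.1, bidding your value wins at a price below your value (positive payoff) while bidding $83.3 loses (payoff 0).
So the deviation strictly hurts on the open interval ($83.3, $329.1).

($83.3, $329.1)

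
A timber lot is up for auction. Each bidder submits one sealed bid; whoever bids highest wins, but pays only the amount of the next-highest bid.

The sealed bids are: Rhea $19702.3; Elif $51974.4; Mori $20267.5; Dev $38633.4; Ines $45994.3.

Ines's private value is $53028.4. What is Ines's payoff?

$0

Highest bid: Elif at $51974.4, so Elif wins.
Second-highest bid: Ines at $45994.3 — that is the price the winner pays.
Ines did not win, so Ines pays nothing and receives nothing: payoff $0.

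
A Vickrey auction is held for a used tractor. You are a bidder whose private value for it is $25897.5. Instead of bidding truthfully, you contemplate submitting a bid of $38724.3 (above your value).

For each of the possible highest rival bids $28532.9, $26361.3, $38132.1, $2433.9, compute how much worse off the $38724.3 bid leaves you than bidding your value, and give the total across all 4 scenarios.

$15333.8

The deviation costs you only when the competing bid falls strictly between $25897.5 and $38724.3; elsewhere both bids give the same outcome.
$28532.9: truthful payoff $0, deviation payoff −$2635.4 → loss $2635.4.
$26361.3: truthful payoff $0, deviation payoff −$463.8 → loss $463.8.
$38132.1: truthful payoff $0, deviation payoff −$12234.6 → loss $12234.6.
$2433.9: outcomes coincide → loss $0.
Total loss = $2635.4 + $463.8 + $12234.6 = $15333.8.
Truthful bidding weakly dominates here: raising your bid can only win items priced above your value, and lowering it can only forfeit items priced below.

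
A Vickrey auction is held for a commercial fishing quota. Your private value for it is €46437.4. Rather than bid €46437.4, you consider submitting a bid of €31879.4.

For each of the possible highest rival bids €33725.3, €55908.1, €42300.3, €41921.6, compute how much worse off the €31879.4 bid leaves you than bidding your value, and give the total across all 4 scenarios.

€21365

The deviation costs you only when the competing bid falls strictly between €31879.4 and €46437.4; elsewhere both bids give the same outcome.
€33725.3: truthful payoff €12712.1, deviation payoff €0 → loss €12712.1.
€55908.1: outcomes coincide → loss €0.
€42300.3: truthful payoff €4137.1, deviation payoff €0 → loss €4137.1.
€41921.6: truthful payoff €4515.8, deviation payoff €0 → loss €4515.8.
Total loss = €12712.1 + €4137.1 + €4515.8 = €21365.
In a second-price auction your bid sets only whether you win, not what you pay, so bidding your true value is weakly dominant.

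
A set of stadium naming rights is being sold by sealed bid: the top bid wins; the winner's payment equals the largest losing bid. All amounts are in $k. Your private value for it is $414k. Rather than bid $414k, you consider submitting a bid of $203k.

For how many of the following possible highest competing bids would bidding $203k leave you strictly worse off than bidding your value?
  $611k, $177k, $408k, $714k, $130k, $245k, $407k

The deviation hurts exactly when the highest competing bid lies strictly between $203k and $414k — underbidding then forfeits a profitable win.
$611k: above both → same outcome either way.
$177k: below both → same outcome either way.
$408k: inside the interval → strictly worse (loss $6k).
$714k: above both → same outcome either way.
$130k: below both → same outcome either way.
$245k: inside the interval → strictly worse (loss $169k).
$407k: inside the interval → strictly worse (loss $7k).
Count: 3.

3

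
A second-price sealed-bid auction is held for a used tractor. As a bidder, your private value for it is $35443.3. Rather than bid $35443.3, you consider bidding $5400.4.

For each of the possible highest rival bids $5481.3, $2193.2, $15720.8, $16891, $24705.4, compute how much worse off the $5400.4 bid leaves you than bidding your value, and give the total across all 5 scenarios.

$78974.7

The deviation costs you only when the competing bid falls strictly between $5400.4 and $35443.3; elsewhere both bids give the same outcome.
$5481.3: truthful payoff $29962, deviation payoff $0 → loss $29962.
$2193.2: outcomes coincide → loss $0.
$15720.8: truthful payoff $19722.5, deviation payoff $0 → loss $19722.5.
$16891: truthful payoff $18552.3, deviation payoff $0 → loss $18552.3.
$24705.4: truthful payoff $10737.9, deviation payoff $0 → loss $10737.9.
Total loss = $29962 + $19722.5 + $18552.3 + $10737.9 = $78974.7.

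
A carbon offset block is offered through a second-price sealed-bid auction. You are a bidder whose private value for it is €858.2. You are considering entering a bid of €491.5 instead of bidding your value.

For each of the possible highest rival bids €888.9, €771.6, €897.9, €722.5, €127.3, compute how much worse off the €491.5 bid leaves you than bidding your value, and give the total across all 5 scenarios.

€222.3

The deviation costs you only when the competing bid falls strictly between €491.5 and €858.2; elsewhere both bids give the same outcome.
€888.9: outcomes coincide → loss €0.
€771.6: truthful payoff €86.6, deviation payoff €0 → loss €86.6.
€897.9: outcomes coincide → loss €0.
€722.5: truthful payoff €135.7, deviation payoff €0 → loss €135.7.
€127.3: outcomes coincide → loss €0.
Total loss = €86.6 + €135.7 = €222.3.
Truthful bidding weakly dominates here: raising your bid can only win items priced above your value, and lowering it can only forfeit items priced below.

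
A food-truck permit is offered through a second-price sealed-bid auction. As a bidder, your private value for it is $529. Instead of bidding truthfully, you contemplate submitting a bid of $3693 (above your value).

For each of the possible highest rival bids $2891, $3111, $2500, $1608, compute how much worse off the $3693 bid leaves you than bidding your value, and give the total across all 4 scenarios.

$7994

The deviation costs you only when the competing bid falls strictly between $529 and $3693; elsewhere both bids give the same outcome.
$2891: truthful payoff $0, deviation payoff −$2362 → loss $2362.
$3111: truthful payoff $0, deviation payoff −$2582 → loss $2582.
$2500: truthful payoff $0, deviation payoff −$1971 → loss $1971.
$1608: truthful payoff $0, deviation payoff −$1079 → loss $1079.
Total loss = $2362 + $2582 + $1971 + $1079 = $7994.
Truthful bidding weakly dominates here: raising your bid can only win items priced above your value, and lowering it can only forfeit items priced below.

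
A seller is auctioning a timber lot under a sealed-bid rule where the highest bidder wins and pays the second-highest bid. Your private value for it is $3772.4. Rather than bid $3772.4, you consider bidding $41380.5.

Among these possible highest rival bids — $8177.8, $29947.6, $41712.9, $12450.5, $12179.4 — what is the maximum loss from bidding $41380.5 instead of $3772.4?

$26175.2

$8177.8: truthful gives $0, deviation gives −$4405.4 → loss $4405.4.
$29947.6: truthful gives $0, deviation gives −$26175.2 → loss $26175.2.
$41712.9: same outcome either way → loss $0.
$12450.5: truthful gives $0, deviation gives −$8678.1 → loss $8678.1.
$12179.4: truthful gives $0, deviation gives −$8407 → loss $8407.
Maximum loss: $26175.2.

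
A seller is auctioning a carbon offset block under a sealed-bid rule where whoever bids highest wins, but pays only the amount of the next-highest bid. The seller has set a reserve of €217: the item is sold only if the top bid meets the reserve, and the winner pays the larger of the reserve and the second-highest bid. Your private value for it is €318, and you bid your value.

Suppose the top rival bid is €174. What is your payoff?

Your bid €318 is the highest and exceeds the reserve.
Price = max(second-highest bid, reserve) = max(€174, €217) = €217.
Payoff = €318 − €217 = €101.

€101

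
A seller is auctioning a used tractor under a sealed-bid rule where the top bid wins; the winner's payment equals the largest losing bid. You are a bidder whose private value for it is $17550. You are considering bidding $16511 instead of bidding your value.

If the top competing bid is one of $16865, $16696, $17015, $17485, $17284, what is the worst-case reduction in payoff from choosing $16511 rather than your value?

$854

$16865: truthful gives $685, deviation gives $0 → loss $685.
$16696: truthful gives $854, deviation gives $0 → loss $854.
$17015: truthful gives $535, deviation gives $0 → loss $535.
$17485: truthful gives $65, deviation gives $0 → loss $65.
$17284: truthful gives $266, deviation gives $0 → loss $266.
Maximum loss: $854.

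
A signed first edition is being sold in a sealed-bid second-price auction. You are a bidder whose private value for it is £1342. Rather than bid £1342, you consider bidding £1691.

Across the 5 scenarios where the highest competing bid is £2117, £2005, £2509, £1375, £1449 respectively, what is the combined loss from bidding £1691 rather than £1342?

£140

The deviation costs you only when the competing bid falls strictly between £1342 and £1691; elsewhere both bids give the same outcome.
£2117: outcomes coincide → loss £0.
£2005: outcomes coincide → loss £0.
£2509: outcomes coincide → loss £0.
£1375: truthful payoff £0, deviation payoff −£33 → loss £33.
£1449: truthful payoff £0, deviation payoff −£107 → loss £107.
Total loss = £33 + £107 = £140.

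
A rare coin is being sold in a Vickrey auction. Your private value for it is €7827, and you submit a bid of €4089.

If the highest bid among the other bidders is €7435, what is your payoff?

Your bid €4089 is below the highest competing bid €7435, so you lose.
A losing bidder pays nothing and receives nothing: payoff = €0.

€0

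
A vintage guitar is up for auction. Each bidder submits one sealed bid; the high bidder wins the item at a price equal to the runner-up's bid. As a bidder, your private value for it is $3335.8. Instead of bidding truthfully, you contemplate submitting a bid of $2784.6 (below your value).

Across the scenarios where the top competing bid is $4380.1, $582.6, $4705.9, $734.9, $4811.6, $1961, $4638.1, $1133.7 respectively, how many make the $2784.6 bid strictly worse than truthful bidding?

The deviation hurts exactly when the highest competing bid lies strictly between $2784.6 and $3335.8 — underbidding then forfeits a profitable win.
$4380.1: above both → same outcome either way.
$582.6: below both → same outcome either way.
$4705.9: above both → same outcome either way.
$734.9: below both → same outcome either way.
$4811.6: above both → same outcome either way.
$1961: below both → same outcome either way.
$4638.1: above both → same outcome either way.
$1133.7: below both → same outcome either way.
Count: 0.

0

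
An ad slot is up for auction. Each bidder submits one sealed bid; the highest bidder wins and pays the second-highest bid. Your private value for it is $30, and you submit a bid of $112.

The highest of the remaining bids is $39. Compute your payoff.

Your bid $112 exceeds the highest competing bid $39, so you win.
In a second-price auction the winner pays the second-highest bid, $39.
Payoff = value − price = $30 − $39 = −$9.

−$9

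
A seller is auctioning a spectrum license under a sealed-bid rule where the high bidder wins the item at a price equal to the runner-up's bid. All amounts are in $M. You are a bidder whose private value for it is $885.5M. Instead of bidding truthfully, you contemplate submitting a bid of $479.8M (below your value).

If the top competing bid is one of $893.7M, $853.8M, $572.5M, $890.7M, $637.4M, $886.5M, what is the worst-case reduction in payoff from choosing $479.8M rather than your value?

$893.7M: same outcome either way → loss $0M.
$853.8M: truthful gives $31.7M, deviation gives $0M → loss $31.7M.
$572.5M: truthful gives $313M, deviation gives $0M → loss $313M.
$890.7M: same outcome either way → loss $0M.
$637.4M: truthful gives $248.1M, deviation gives $0M → loss $248.1M.
$886.5M: same outcome either way → loss $0M.
Maximum loss: $313M.

$313M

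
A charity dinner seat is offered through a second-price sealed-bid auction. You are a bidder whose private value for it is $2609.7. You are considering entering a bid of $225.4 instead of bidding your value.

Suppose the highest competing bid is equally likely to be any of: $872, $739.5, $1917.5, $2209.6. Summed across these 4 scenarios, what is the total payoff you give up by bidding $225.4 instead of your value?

The deviation costs you only when the competing bid falls strictly between $225.4 and $2609.7; elsewhere both bids give the same outcome.
$872: truthful payoff $1737.7, deviation payoff $0 → loss $1737.7.
$739.5: truthful payoff $1870.2, deviation payoff $0 → loss $1870.2.
$1917.5: truthful payoff $692.2, deviation payoff $0 → loss $692.2.
$2209.6: truthful payoff $400.1, deviation payoff $0 → loss $400.1.
Total loss = $1737.7 + $1870.2 + $692.2 + $400.1 = $4700.2.
Because the price is fixed by the runner-up's bid, deviating from your value can only change a good outcome into a bad one — never the reverse.

$4700.2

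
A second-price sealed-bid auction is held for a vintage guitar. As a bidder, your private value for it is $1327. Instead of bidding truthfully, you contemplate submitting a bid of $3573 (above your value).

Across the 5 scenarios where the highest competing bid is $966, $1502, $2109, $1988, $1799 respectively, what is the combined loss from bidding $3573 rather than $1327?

The deviation costs you only when the competing bid falls strictly between $1327 and $3573; elsewhere both bids give the same outcome.
$966: outcomes coincide → loss $0.
$1502: truthful payoff $0, deviation payoff −$175 → loss $175.
$2109: truthful payoff $0, deviation payoff −$782 → loss $782.
$1988: truthful payoff $0, deviation payoff −$661 → loss $661.
$1799: truthful payoff $0, deviation payoff −$472 → loss $472.
Total loss = $175 + $782 + $661 + $472 = $2090.

$2090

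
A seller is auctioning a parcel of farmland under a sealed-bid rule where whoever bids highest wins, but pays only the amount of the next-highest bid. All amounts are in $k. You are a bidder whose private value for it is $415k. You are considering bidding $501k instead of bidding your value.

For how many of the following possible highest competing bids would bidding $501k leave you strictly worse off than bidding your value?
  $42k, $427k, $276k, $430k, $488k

3

The deviation hurts exactly when the highest competing bid lies strictly between $415k and $501k — overbidding then wins at a price above your value.
$42k: below both → same outcome either way.
$427k: inside the interval → strictly worse (loss $12k).
$276k: below both → same outcome either way.
$430k: inside the interval → strictly worse (loss $15k).
$488k: inside the interval → strictly worse (loss $73k).
Count: 3.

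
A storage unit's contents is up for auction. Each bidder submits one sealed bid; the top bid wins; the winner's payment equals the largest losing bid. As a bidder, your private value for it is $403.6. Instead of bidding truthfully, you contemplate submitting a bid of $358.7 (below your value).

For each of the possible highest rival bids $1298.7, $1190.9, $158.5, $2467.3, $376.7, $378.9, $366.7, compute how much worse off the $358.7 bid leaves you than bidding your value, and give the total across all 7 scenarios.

The deviation costs you only when the competing bid falls strictly between $358.7 and $403.6; elsewhere both bids give the same outcome.
$1298.7: outcomes coincide → loss $0.
$1190.9: outcomes coincide → loss $0.
$158.5: outcomes coincide → loss $0.
$2467.3: outcomes coincide → loss $0.
$376.7: truthful payoff $26.9, deviation payoff $0 → loss $26.9.
$378.9: truthful payoff $24.7, deviation payoff $0 → loss $24.7.
$366.7: truthful payoff $36.9, deviation payoff $0 → loss $36.9.
Total loss = $26.9 + $24.7 + $36.9 = $88.5.

$88.5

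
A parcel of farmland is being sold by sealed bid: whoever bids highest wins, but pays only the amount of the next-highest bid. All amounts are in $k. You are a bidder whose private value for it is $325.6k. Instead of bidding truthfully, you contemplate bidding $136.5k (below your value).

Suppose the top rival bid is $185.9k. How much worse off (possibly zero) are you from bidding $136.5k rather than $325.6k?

$139.7k

Bidding your value $325.6k: you win (since $325.6k > $185.9k) and pay $185.9k. Payoff $139.7k.
Bidding $136.5k: you lose. Payoff $0k.
The competing bid $185.9k lies between your shaded bid and your value, so underbidding forfeits an item you could have won at a profitable price.
Loss from deviating = $139.7k − ($0k) = $139.7k.
Truthful bidding weakly dominates here: raising your bid can only win items priced above your value, and lowering it can only forfeit items priced below.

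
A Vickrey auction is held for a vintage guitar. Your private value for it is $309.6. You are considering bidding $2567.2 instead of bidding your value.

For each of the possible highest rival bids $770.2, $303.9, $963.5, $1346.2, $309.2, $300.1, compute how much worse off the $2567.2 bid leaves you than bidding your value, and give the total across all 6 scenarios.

$2151.1

The deviation costs you only when the competing bid falls strictly between $309.6 and $2567.2; elsewhere both bids give the same outcome.
$770.2: truthful payoff $0, deviation payoff −$460.6 → loss $460.6.
$303.9: outcomes coincide → loss $0.
$963.5: truthful payoff $0, deviation payoff −$653.9 → loss $653.9.
$1346.2: truthful payoff $0, deviation payoff −$1036.6 → loss $1036.6.
$309.2: outcomes coincide → loss $0.
$300.1: outcomes coincide → loss $0.
Total loss = $460.6 + $653.9 + $1036.6 = $2151.1.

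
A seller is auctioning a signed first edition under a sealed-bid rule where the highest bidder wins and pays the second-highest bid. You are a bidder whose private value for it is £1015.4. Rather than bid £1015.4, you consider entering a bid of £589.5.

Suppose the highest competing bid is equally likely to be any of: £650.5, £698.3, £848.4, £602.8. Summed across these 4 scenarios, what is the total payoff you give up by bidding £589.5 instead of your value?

The deviation costs you only when the competing bid falls strictly between £589.5 and £1015.4; elsewhere both bids give the same outcome.
£650.5: truthful payoff £364.9, deviation payoff £0 → loss £364.9.
£698.3: truthful payoff £317.1, deviation payoff £0 → loss £317.1.
£848.4: truthful payoff £167, deviation payoff £0 → loss £167.
£602.8: truthful payoff £412.6, deviation payoff £0 → loss £412.6.
Total loss = £364.9 + £317.1 + £167 + £412.6 = £1261.6.
Because the price is fixed by the runner-up's bid, deviating from your value can only change a good outcome into a bad one — never the reverse.

£1261.6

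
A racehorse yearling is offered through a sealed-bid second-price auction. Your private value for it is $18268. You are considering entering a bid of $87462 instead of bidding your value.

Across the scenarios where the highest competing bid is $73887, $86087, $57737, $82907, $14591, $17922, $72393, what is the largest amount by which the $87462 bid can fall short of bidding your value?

$67819

$73887: truthful gives $0, deviation gives −$55619 → loss $55619.
$86087: truthful gives $0, deviation gives −$67819 → loss $67819.
$57737: truthful gives $0, deviation gives −$39469 → loss $39469.
$82907: truthful gives $0, deviation gives −$64639 → loss $64639.
$14591: same outcome either way → loss $0.
$17922: same outcome either way → loss $0.
$72393: truthful gives $0, deviation gives −$54125 → loss $54125.
Maximum loss: $67819.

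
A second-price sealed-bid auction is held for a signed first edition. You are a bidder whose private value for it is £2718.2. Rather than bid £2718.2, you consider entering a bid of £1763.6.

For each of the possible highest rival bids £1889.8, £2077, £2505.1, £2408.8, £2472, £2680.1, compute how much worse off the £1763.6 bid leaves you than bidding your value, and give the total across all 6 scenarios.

£2276.4

The deviation costs you only when the competing bid falls strictly between £1763.6 and £2718.2; elsewhere both bids give the same outcome.
£1889.8: truthful payoff £828.4, deviation payoff £0 → loss £828.4.
£2077: truthful payoff £641.2, deviation payoff £0 → loss £641.2.
£2505.1: truthful payoff £213.1, deviation payoff £0 → loss £213.1.
£2408.8: truthful payoff £309.4, deviation payoff £0 → loss £309.4.
£2472: truthful payoff £246.2, deviation payoff £0 → loss £246.2.
£2680.1: truthful payoff £38.1, deviation payoff £0 → loss £38.1.
Total loss = £828.4 + £641.2 + £213.1 + £309.4 + £246.2 + £38.1 = £2276.4.
Because the price is fixed by the runner-up's bid, deviating from your value can only change a good outcome into a bad one — never the reverse.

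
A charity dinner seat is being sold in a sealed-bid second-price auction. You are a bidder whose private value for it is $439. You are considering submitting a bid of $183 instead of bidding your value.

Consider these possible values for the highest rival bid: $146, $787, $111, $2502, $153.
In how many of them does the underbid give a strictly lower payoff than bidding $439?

0

The deviation hurts exactly when the highest competing bid lies strictly between $183 and $439 — underbidding then forfeits a profitable win.
$146: below both → same outcome either way.
$787: above both → same outcome either way.
$111: below both → same outcome either way.
$2502: above both → same outcome either way.
$153: below both → same outcome either way.
Count: 0.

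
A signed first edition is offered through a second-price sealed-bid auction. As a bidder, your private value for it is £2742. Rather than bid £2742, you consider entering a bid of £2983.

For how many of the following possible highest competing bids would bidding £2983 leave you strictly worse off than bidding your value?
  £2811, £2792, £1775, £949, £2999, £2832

The deviation hurts exactly when the highest competing bid lies strictly between £2742 and £2983 — overbidding then wins at a price above your value.
£2811: inside the interval → strictly worse (loss £69).
£2792: inside the interval → strictly worse (loss £50).
£1775: below both → same outcome either way.
£949: below both → same outcome either way.
£2999: above both → same outcome either way.
£2832: inside the interval → strictly worse (loss £90).
Count: 3.

3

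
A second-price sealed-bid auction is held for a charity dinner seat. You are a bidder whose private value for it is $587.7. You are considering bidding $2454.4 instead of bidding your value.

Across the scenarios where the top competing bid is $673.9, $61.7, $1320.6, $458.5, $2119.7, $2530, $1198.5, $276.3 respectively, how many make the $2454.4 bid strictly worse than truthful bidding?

The deviation hurts exactly when the highest competing bid lies strictly between $587.7 and $2454.4 — overbidding then wins at a price above your value.
$673.9: inside the interval → strictly worse (loss $86.2).
$61.7: below both → same outcome either way.
$1320.6: inside the interval → strictly worse (loss $732.9).
$458.5: below both → same outcome either way.
$2119.7: inside the interval → strictly worse (loss $1532).
$2530: above both → same outcome either way.
$1198.5: inside the interval → strictly worse (loss $610.8).
$276.3: below both → same outcome either way.
Count: 4.

4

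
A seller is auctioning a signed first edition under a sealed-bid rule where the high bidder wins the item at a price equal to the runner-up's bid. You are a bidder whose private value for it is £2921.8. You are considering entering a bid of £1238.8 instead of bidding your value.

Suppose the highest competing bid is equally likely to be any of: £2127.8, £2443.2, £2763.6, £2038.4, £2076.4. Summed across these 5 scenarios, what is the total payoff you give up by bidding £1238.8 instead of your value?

The deviation costs you only when the competing bid falls strictly between £1238.8 and £2921.8; elsewhere both bids give the same outcome.
£2127.8: truthful payoff £794, deviation payoff £0 → loss £794.
£2443.2: truthful payoff £478.6, deviation payoff £0 → loss £478.6.
£2763.6: truthful payoff £158.2, deviation payoff £0 → loss £158.2.
£2038.4: truthful payoff £883.4, deviation payoff £0 → loss £883.4.
£2076.4: truthful payoff £845.4, deviation payoff £0 → loss £845.4.
Total loss = £794 + £478.6 + £158.2 + £883.4 + £845.4 = £3159.6.

£3159.6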